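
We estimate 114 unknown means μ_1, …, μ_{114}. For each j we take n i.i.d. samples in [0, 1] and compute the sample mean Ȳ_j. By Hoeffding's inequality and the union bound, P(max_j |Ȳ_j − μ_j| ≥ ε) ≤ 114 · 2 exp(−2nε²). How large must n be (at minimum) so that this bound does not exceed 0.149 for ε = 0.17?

Need 2·114·exp(−2nε²) ≤ 0.149, i.e. exp(−2nε²) ≤ 0.149/228.
So 2nε² ≥ ln(228/0.149) = 7.333155.
Hence n ≥ 7.333155/(2·0.17²) = 126.871.
The smallest integer n is 127.

127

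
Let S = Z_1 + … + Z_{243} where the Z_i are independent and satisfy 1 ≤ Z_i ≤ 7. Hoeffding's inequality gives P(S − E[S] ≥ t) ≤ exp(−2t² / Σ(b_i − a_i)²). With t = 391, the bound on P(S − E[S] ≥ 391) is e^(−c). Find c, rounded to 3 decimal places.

34.952

Σ(b_i − a_i)² = 243·(6)² = 8748.
c = 2t²/8748 = 2·391²/8748 = 34.9522.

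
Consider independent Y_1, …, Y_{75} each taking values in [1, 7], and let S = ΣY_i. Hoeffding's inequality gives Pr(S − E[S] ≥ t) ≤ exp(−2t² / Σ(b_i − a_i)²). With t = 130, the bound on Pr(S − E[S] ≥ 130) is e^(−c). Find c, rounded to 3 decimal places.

12.519

Σ(b_i − a_i)² = 75·(6)² = 2700.
c = 2t²/2700 = 2·130²/2700 = 12.5185.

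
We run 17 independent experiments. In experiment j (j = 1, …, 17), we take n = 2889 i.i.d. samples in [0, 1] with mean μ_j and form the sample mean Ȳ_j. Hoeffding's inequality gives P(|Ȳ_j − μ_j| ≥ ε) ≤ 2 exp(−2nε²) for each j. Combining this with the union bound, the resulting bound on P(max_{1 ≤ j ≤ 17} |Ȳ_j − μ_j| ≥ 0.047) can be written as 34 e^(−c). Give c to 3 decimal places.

12.764

Union bound over the 17 events: P(max_{1 ≤ j ≤ 17} |Ȳ_j − μ_j| ≥ 0.047) ≤ 17·2·exp(−2nε²) = 34 exp(−2·2889·0.047²).
So c = 2·2889·0.047² = 12.7636.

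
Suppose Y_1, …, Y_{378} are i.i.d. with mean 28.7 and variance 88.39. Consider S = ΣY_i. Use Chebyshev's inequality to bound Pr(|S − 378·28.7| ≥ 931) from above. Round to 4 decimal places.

0.0385

Var(S) = n·Var(Y_i) = 378·88.39 = 33411.42.
Chebyshev: Pr(|S − 378·28.7| ≥ 931) ≤ Var(S)/931² = 33411.42/866761 = 0.0385.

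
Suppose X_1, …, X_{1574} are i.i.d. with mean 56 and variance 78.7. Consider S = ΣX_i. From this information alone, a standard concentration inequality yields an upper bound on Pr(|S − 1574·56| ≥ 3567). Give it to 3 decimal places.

0.010

With mean and variance of each term known, Chebyshev's inequality bounds the deviation of the sum (or sample mean).
Var(S) = n·Var(X_i) = 1574·78.7 = 123873.8.
Chebyshev: Pr(|S − 1574·56| ≥ 3567) ≤ Var(S)/3567² = 123873.8/12723489 = 0.0097.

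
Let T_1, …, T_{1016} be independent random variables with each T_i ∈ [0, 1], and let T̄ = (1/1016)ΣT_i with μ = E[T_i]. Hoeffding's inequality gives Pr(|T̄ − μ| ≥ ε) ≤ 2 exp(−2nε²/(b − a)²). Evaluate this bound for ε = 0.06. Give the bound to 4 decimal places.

0.0013

Exponent: 2nε²/(b − a)² = 2·1016·0.06² / 1² = 7.31520.
Bound = 2·exp(−7.31520) = 0.00133.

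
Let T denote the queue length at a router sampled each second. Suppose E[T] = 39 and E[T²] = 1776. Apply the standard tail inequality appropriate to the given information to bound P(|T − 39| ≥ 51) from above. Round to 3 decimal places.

The first two moments determine the variance, so Chebyshev's inequality is the sharpest standard bound available.
Var(T) = E[T²] − (E[T])² = 1776 − 1521 = 255.
Chebyshev's inequality: P(|T − μ| ≥ t) ≤ Var(T)/t² = 255/2601 = 0.0980.

0.098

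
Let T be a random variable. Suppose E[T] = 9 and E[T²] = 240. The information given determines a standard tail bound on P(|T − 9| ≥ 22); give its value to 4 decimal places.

The first two moments determine the variance, so Chebyshev's inequality is the sharpest standard bound available.
Var(T) = E[T²] − (E[T])² = 240 − 81 = 159.
Chebyshev's inequality: P(|T − μ| ≥ t) ≤ Var(T)/t² = 159/484 = 0.3285.

0.3285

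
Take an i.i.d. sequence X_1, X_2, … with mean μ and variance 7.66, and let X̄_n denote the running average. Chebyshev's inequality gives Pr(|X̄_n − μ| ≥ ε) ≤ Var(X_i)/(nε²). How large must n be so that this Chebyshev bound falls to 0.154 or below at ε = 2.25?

10

Require 7.66/(n·2.25²) ≤ 0.154, i.e. n ≥ 7.66/(0.154·2.25²) = 9.825.
The smallest integer n is 10.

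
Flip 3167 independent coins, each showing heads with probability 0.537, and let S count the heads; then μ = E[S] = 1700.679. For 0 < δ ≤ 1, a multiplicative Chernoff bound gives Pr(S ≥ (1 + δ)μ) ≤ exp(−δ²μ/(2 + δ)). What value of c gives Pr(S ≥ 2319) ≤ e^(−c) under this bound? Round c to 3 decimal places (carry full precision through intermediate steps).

Write 2319 = (1 + δ)μ, so δ = 2319/1700.679 − 1 = 0.363573…
Then the exponent is δ²μ/(2 + δ) = (2319 − μ)² / (μ·(2 + δ)) = 95.112286.

95.112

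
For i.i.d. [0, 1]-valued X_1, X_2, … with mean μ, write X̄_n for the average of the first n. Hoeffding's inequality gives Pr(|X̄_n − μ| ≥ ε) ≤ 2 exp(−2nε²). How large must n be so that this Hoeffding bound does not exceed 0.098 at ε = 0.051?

Require 2·exp(−2nε²) ≤ 0.098, i.e. 2nε² ≥ ln(2/0.098) = 3.015935.
So n ≥ 3.015935 / (2·0.051²) = 579.765.
The smallest integer n is 580.

580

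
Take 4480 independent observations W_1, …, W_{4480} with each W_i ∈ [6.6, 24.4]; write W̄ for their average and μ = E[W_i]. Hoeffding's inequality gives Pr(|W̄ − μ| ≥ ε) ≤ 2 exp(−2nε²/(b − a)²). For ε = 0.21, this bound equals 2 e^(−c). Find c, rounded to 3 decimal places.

c = 2nε²/(b − a)² = 2·4480·0.21² / 17.8² = 1.2471.

1.247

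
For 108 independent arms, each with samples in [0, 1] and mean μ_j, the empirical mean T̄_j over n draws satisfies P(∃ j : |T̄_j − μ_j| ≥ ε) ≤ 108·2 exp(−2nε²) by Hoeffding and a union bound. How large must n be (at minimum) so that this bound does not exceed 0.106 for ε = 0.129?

229

Need 2·108·exp(−2nε²) ≤ 0.106, i.e. exp(−2nε²) ≤ 0.106/216.
So 2nε² ≥ ln(216/0.106) = 7.619595.
Hence n ≥ 7.619595/(2·0.129²) = 228.940.
The smallest integer n is 229.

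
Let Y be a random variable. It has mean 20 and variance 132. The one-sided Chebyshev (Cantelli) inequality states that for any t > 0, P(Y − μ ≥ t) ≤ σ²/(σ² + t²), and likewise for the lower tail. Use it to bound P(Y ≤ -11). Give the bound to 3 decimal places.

Here σ² = 132 and t = 31, so σ² + t² = 1093.
Cantelli's bound: 132/1093 = 0.1208.

0.121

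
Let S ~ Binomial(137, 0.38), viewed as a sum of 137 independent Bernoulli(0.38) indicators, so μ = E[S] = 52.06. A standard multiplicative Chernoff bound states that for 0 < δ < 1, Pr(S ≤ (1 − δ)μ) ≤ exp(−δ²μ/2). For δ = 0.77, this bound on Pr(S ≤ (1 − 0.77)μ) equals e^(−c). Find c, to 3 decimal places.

15.433

c = δ²μ/2 = 0.77²·52.06/2 = 15.4332.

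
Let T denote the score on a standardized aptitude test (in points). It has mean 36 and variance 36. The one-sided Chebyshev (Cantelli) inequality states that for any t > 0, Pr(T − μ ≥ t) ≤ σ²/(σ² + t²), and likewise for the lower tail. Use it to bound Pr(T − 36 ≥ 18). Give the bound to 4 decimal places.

0.1000

Here σ² = 36 and t = 18, so σ² + t² = 360.
Cantelli's bound: 36/360 = 0.1000.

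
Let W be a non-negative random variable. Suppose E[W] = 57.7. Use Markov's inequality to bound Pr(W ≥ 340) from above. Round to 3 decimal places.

Markov's inequality: for a non-negative random variable, Pr(W ≥ a) ≤ E[W]/a.
Here E[W] = 57.7 and a = 340, so the bound is 57.7/340 = 0.1697.

0.170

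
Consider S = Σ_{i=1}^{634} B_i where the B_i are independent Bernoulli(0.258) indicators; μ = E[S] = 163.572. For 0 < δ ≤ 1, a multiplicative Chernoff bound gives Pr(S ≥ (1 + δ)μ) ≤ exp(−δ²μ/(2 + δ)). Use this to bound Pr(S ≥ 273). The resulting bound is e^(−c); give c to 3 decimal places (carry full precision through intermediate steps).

Write 273 = (1 + δ)μ, so δ = 273/163.572 − 1 = 0.6689898…
Then the exponent is δ²μ/(2 + δ) = (273 − μ)² / (μ·(2 + δ)) = 27.428436.

27.428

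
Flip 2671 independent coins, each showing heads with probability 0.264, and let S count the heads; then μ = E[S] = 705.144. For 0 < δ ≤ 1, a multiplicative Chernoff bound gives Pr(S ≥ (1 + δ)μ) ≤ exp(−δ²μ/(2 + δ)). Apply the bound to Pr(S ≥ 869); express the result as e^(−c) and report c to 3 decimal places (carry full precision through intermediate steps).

17.056

Write 869 = (1 + δ)μ, so δ = 869/705.144 − 1 = 0.2323724…
Then the exponent is δ²μ/(2 + δ) = (869 − μ)² / (μ·(2 + δ)) = 17.056120.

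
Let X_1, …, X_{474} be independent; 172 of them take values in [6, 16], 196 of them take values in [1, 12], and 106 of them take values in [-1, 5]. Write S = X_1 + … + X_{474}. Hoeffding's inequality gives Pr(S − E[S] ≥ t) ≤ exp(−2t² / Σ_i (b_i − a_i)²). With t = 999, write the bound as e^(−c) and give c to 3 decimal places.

44.621

Σ(b_i − a_i)² = 172·10² + 196·11² + 106·6² = 44732.
c = 2t² / 44732 = 2·999² / 44732 = 44.6213.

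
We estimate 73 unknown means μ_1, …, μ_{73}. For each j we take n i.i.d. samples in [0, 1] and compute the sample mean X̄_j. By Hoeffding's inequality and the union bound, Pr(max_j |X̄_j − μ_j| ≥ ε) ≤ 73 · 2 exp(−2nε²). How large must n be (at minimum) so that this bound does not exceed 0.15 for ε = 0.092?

Need 2·73·exp(−2nε²) ≤ 0.15, i.e. exp(−2nε²) ≤ 0.15/146.
So 2nε² ≥ ln(146/0.15) = 6.880727.
Hence n ≥ 6.880727/(2·0.092²) = 406.470.
The smallest integer n is 407.

407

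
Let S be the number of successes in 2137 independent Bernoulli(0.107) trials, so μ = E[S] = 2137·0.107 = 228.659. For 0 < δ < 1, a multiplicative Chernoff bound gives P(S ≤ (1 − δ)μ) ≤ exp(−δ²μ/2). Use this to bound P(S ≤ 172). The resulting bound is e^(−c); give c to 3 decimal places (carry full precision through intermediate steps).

7.020

Write 172 = (1 − δ)μ, so δ = 1 − 172/228.659 = 0.2477882…
Then the exponent is δ²μ/2 = (μ − 172)²/(2μ) = 7.019716.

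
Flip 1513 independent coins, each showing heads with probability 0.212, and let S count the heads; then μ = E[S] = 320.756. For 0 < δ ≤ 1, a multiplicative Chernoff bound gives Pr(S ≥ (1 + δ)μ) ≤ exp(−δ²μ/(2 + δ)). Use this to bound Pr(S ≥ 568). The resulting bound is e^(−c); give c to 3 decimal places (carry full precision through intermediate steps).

Write 568 = (1 + δ)μ, so δ = 568/320.756 − 1 = 0.7708164…
Then the exponent is δ²μ/(2 + δ) = (568 − μ)² / (μ·(2 + δ)) = 68.781078.

68.781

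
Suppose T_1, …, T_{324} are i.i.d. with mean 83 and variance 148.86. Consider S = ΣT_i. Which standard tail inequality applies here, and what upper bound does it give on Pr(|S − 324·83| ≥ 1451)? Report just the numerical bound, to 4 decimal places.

0.0229

With mean and variance of each term known, Chebyshev's inequality bounds the deviation of the sum (or sample mean).
Var(S) = n·Var(T_i) = 324·148.86 = 48230.64.
Chebyshev: Pr(|S − 324·83| ≥ 1451) ≤ Var(S)/1451² = 48230.64/2105401 = 0.0229.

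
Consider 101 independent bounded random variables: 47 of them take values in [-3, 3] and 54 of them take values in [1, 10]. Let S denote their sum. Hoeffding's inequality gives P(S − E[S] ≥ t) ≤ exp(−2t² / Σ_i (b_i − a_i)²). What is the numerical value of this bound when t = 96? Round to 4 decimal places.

Σ(b_i − a_i)² = 47·6² + 54·9² = 6066.
Exponent = 2·96² / 6066 = 3.03858.
Bound = exp(−3.03858) = 0.04790.

0.0479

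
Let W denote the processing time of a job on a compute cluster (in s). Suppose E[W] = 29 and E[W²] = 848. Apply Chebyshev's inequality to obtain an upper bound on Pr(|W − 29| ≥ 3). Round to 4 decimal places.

0.7778

Var(W) = E[W²] − (E[W])² = 848 − 841 = 7.
Chebyshev's inequality: Pr(|W − μ| ≥ t) ≤ Var(W)/t² = 7/9 = 0.7778.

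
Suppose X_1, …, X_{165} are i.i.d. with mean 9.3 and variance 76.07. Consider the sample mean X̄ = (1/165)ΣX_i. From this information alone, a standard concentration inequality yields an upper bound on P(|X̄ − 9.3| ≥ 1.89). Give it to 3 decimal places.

0.129

With mean and variance of each term known, Chebyshev's inequality bounds the deviation of the sum (or sample mean).
Var(X̄) = Var(X_i)/n = 76.07/165 = 0.46103.
Chebyshev: P(|X̄ − 9.3| ≥ 1.89) ≤ Var(X̄)/(1.89)² = 76.07/(165·1.89²) = 0.1291.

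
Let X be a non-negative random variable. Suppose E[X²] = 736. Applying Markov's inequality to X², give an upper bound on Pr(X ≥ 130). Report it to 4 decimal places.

0.0436

Since X ≥ 0, the event {X ≥ 130} is the same as {X² ≥ 16900}.
Markov's inequality applied to X² gives Pr(X² ≥ 16900) ≤ E[X²]/16900 = 736/16900 = 0.0436.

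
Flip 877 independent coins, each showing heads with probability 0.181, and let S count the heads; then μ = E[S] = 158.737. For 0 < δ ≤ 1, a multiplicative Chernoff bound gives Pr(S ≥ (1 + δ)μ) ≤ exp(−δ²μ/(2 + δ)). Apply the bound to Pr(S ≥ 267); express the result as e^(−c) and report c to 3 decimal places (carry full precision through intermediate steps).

27.531

Write 267 = (1 + δ)μ, so δ = 267/158.737 − 1 = 0.6820275…
Then the exponent is δ²μ/(2 + δ) = (267 − μ)² / (μ·(2 + δ)) = 27.530793.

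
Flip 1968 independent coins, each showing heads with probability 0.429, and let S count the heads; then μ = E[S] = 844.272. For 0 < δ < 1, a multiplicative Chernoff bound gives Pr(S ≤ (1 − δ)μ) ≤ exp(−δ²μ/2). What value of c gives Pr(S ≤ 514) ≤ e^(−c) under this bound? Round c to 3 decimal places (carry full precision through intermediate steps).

64.600

Write 514 = (1 − δ)μ, so δ = 1 − 514/844.272 = 0.3911915…
Then the exponent is δ²μ/2 = (μ − 514)²/(2μ) = 64.599794.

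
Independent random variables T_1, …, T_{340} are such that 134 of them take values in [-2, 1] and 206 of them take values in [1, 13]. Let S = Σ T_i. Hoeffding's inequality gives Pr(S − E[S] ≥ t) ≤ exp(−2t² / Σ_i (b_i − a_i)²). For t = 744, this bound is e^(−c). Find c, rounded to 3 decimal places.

35.862

Σ(b_i − a_i)² = 134·3² + 206·12² = 30870.
c = 2t² / 30870 = 2·744² / 30870 = 35.8624.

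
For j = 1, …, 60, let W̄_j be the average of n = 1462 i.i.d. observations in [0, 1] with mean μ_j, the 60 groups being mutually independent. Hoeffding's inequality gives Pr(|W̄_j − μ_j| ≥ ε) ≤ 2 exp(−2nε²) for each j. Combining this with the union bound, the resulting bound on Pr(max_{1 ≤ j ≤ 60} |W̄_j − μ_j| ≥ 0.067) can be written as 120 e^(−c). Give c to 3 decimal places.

13.126

Union bound over the 60 events: Pr(max_{1 ≤ j ≤ 60} |W̄_j − μ_j| ≥ 0.067) ≤ 60·2·exp(−2nε²) = 120 exp(−2·1462·0.067²).
So c = 2·1462·0.067² = 13.1258.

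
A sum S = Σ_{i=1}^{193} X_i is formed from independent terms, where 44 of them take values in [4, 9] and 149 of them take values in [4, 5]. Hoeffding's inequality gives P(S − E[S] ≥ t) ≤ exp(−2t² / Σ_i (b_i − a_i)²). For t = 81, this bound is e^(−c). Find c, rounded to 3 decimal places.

10.506

Σ(b_i − a_i)² = 44·5² + 149·1² = 1249.
c = 2t² / 1249 = 2·81² / 1249 = 10.5060.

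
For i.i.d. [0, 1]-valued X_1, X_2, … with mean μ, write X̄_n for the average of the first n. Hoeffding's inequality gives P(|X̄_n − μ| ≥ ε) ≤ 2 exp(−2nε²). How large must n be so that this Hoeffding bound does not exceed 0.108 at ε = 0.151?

65

Require 2·exp(−2nε²) ≤ 0.108, i.e. 2nε² ≥ ln(2/0.108) = 2.918771.
So n ≥ 2.918771 / (2·0.151²) = 64.005.
The smallest integer n is 65.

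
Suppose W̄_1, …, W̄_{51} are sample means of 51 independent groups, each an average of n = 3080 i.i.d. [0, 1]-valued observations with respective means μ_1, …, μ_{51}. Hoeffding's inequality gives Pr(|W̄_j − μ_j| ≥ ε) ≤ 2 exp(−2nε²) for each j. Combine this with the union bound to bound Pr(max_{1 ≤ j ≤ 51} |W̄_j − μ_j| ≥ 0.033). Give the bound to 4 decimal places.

Per-experiment Hoeffding bound: 2·exp(−2·3080·0.033²) = 2·exp(−6.70824) = 0.0024416.
Union bound over 51 events: 51·0.0024416 = 0.12452.

0.1245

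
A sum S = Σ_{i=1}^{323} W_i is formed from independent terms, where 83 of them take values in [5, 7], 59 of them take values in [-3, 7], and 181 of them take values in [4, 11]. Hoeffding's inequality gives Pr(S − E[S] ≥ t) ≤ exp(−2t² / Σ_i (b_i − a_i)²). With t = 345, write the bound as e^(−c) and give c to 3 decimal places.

Σ(b_i − a_i)² = 83·2² + 59·10² + 181·7² = 15101.
c = 2t² / 15101 = 2·345² / 15101 = 15.7639.

15.764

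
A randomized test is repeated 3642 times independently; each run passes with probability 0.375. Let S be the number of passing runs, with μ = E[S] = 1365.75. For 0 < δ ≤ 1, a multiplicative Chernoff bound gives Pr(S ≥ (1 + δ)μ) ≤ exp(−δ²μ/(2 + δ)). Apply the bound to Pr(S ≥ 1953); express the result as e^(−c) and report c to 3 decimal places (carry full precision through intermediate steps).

103.913

Write 1953 = (1 + δ)μ, so δ = 1953/1365.75 − 1 = 0.4299835…
Then the exponent is δ²μ/(2 + δ) = (1953 − μ)² / (μ·(2 + δ)) = 103.913390.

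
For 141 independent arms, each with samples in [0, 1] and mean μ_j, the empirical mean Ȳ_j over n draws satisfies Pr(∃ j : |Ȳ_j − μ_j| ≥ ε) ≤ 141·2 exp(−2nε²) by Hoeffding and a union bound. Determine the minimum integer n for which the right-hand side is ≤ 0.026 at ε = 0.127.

Need 2·141·exp(−2nε²) ≤ 0.026, i.e. exp(−2nε²) ≤ 0.026/282.
So 2nε² ≥ ln(282/0.026) = 9.291566.
Hence n ≥ 9.291566/(2·0.127²) = 288.039.
The smallest integer n is 289.

289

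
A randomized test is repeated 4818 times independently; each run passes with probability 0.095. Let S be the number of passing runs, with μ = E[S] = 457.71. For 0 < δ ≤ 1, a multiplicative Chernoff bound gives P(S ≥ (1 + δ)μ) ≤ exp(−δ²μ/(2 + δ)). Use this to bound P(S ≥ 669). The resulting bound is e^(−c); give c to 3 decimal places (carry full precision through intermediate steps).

Write 669 = (1 + δ)μ, so δ = 669/457.71 − 1 = 0.4616242…
Then the exponent is δ²μ/(2 + δ) = (669 − μ)² / (μ·(2 + δ)) = 39.622852.

39.623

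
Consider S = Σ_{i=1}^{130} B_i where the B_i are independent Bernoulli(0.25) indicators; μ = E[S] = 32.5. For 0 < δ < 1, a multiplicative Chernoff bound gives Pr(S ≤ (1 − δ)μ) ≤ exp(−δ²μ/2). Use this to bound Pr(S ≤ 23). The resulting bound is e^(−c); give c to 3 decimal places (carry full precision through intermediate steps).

1.388

Write 23 = (1 − δ)μ, so δ = 1 − 23/32.5 = 0.2923077…
Then the exponent is δ²μ/2 = (μ − 23)²/(2μ) = 1.388462.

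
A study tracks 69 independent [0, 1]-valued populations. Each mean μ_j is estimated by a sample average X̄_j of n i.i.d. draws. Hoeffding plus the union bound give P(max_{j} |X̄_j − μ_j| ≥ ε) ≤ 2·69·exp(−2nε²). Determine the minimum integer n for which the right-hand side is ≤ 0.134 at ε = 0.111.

282

Need 2·69·exp(−2nε²) ≤ 0.134, i.e. exp(−2nε²) ≤ 0.134/138.
So 2nε² ≥ ln(138/0.134) = 6.937169.
Hence n ≥ 6.937169/(2·0.111²) = 281.518.
The smallest integer n is 282.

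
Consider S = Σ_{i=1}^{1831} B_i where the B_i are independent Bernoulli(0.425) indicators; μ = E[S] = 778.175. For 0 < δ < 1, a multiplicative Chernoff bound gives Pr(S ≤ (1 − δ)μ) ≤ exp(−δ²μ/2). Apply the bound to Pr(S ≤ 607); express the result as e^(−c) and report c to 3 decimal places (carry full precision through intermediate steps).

Write 607 = (1 − δ)μ, so δ = 1 − 607/778.175 = 0.2199698…
Then the exponent is δ²μ/2 = (μ − 607)²/(2μ) = 18.826665.

18.827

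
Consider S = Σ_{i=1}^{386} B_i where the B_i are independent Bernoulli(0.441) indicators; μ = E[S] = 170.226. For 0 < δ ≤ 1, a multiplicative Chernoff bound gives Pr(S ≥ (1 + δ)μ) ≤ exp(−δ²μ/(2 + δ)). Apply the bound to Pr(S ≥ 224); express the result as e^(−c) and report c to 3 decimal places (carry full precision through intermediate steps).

Write 224 = (1 + δ)μ, so δ = 224/170.226 − 1 = 0.3158977…
Then the exponent is δ²μ/(2 + δ) = (224 − μ)² / (μ·(2 + δ)) = 7.334988.

7.335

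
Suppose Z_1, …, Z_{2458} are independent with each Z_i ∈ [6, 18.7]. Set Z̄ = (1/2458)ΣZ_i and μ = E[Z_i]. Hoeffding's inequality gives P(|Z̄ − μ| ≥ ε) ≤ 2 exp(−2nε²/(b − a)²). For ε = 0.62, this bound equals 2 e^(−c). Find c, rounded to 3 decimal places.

c = 2nε²/(b − a)² = 2·2458·0.62² / 12.7² = 11.7162.

11.716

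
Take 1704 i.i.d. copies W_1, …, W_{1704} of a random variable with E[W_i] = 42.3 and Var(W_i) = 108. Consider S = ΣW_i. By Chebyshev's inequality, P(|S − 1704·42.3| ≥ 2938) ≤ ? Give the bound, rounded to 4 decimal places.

Var(S) = n·Var(W_i) = 1704·108 = 184032.
Chebyshev: P(|S − 1704·42.3| ≥ 2938) ≤ Var(S)/2938² = 184032/8631844 = 0.0213.

0.0213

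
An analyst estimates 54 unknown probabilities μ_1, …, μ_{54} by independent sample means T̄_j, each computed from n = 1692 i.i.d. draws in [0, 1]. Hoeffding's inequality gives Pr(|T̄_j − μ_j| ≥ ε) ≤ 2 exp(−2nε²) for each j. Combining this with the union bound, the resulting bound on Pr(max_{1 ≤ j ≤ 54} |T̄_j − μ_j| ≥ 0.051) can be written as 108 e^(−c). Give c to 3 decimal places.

Union bound over the 54 events: Pr(max_{1 ≤ j ≤ 54} |T̄_j − μ_j| ≥ 0.051) ≤ 54·2·exp(−2nε²) = 108 exp(−2·1692·0.051²).
So c = 2·1692·0.051² = 8.8018.

8.802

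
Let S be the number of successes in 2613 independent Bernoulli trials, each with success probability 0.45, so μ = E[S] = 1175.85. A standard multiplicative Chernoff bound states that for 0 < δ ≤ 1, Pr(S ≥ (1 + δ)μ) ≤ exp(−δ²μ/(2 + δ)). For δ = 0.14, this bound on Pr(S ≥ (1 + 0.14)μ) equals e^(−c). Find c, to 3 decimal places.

10.769

c = δ²μ/(2 + δ) = 0.14²·1175.85/(2 + 0.14) = 10.7695.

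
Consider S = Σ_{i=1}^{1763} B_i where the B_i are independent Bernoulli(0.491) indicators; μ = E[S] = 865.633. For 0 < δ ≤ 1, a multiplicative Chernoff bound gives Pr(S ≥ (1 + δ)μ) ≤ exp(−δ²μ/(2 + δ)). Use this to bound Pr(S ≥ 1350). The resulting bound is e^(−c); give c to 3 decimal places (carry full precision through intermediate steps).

Write 1350 = (1 + δ)μ, so δ = 1350/865.633 − 1 = 0.5595524…
Then the exponent is δ²μ/(2 + δ) = (1350 − μ)² / (μ·(2 + δ)) = 105.889103.

105.889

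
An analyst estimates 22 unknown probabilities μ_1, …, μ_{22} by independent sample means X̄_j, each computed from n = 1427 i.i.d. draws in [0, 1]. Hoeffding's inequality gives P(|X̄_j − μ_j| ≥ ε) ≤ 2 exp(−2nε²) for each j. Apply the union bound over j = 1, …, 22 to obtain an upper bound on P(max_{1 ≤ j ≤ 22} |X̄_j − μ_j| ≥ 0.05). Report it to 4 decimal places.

0.0351

Per-experiment Hoeffding bound: 2·exp(−2·1427·0.05²) = 2·exp(−7.13500) = 0.0015935.
Union bound over 22 events: 22·0.0015935 = 0.03506.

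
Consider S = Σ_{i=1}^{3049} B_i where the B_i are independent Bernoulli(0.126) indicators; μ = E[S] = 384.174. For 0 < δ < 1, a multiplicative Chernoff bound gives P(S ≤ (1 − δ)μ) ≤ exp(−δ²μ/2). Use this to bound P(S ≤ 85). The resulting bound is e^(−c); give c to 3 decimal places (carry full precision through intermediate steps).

Write 85 = (1 − δ)μ, so δ = 1 − 85/384.174 = 0.7787461…
Then the exponent is δ²μ/2 = (μ − 85)²/(2μ) = 116.490291.

116.490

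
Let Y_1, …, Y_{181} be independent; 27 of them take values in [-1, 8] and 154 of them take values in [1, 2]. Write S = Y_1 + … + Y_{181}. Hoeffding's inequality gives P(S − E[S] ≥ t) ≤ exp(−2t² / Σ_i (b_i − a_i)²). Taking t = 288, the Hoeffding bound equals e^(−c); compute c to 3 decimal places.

Σ(b_i − a_i)² = 27·9² + 154·1² = 2341.
c = 2t² / 2341 = 2·288² / 2341 = 70.8620.

70.862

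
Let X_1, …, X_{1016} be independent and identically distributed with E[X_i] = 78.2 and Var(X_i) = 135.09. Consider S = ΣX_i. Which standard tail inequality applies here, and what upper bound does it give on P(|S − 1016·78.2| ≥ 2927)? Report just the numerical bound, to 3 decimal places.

0.016

With mean and variance of each term known, Chebyshev's inequality bounds the deviation of the sum (or sample mean).
Var(S) = n·Var(X_i) = 1016·135.09 = 137251.44.
Chebyshev: P(|S − 1016·78.2| ≥ 2927) ≤ Var(S)/2927² = 137251.44/8567329 = 0.0160.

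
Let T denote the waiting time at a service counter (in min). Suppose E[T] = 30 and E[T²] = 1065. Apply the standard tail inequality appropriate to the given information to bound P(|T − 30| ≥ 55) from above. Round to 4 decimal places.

0.0545

The first two moments determine the variance, so Chebyshev's inequality is the sharpest standard bound available.
Var(T) = E[T²] − (E[T])² = 1065 − 900 = 165.
Chebyshev's inequality: P(|T − μ| ≥ t) ≤ Var(T)/t² = 165/3025 = 0.0545.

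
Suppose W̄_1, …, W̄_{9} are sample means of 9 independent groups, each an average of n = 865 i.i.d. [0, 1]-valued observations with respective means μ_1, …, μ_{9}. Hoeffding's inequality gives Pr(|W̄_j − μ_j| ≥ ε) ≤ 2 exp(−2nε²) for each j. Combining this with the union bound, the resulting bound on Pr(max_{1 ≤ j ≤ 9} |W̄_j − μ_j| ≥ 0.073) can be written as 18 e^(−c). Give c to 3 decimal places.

9.219

Union bound over the 9 events: Pr(max_{1 ≤ j ≤ 9} |W̄_j − μ_j| ≥ 0.073) ≤ 9·2·exp(−2nε²) = 18 exp(−2·865·0.073²).
So c = 2·865·0.073² = 9.2192.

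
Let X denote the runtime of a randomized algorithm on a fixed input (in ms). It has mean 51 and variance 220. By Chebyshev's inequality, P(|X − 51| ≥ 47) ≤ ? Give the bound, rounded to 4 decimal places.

0.0996

Chebyshev: P(|X − μ| ≥ t) ≤ Var(X)/t².
Bound = 220 / 2209 = 0.0996.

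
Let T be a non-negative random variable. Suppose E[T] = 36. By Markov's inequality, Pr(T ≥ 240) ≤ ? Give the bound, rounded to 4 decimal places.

0.1500

Markov's inequality: for a non-negative random variable, Pr(T ≥ a) ≤ E[T]/a.
Here E[T] = 36 and a = 240, so the bound is 36/240 = 0.1500.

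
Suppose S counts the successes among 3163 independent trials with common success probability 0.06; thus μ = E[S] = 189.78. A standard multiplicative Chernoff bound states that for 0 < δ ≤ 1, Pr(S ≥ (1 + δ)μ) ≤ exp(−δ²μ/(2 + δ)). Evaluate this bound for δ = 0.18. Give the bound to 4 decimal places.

Exponent = δ²μ/(2 + δ) = 0.18²·189.78/2.18 = 2.8206.
Bound = exp(−2.8206) = 0.05957.

0.0596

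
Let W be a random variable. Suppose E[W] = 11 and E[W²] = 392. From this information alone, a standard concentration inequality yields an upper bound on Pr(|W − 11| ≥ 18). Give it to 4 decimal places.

The first two moments determine the variance, so Chebyshev's inequality is the sharpest standard bound available.
Var(W) = E[W²] − (E[W])² = 392 − 121 = 271.
Chebyshev's inequality: Pr(|W − μ| ≥ t) ≤ Var(W)/t² = 271/324 = 0.8364.

0.8364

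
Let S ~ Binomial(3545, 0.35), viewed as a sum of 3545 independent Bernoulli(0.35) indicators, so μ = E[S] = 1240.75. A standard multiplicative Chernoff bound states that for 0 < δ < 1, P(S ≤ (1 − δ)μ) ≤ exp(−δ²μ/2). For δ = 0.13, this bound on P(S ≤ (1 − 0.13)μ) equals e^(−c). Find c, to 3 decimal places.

c = δ²μ/2 = 0.13²·1240.75/2 = 10.4843.

10.484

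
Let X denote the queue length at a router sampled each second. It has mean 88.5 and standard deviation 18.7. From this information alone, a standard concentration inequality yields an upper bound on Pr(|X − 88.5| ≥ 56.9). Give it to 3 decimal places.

Mean and variance are known, so Chebyshev's inequality applies.
Chebyshev: Pr(|X − μ| ≥ t) ≤ Var(X)/t².
Var(X) = σ² = 18.7² = 349.69.
Bound = 349.69 / 3237.61 = 0.1080.

0.108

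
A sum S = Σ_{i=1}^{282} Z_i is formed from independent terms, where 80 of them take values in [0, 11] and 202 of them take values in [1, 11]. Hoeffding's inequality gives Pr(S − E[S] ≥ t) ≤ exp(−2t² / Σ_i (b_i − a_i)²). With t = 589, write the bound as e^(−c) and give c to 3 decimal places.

23.221

Σ(b_i − a_i)² = 80·11² + 202·10² = 29880.
c = 2t² / 29880 = 2·589² / 29880 = 23.2210.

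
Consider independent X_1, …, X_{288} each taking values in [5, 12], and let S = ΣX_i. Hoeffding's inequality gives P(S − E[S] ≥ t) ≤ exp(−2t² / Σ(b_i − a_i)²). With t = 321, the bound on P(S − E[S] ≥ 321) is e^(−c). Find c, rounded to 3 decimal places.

Σ(b_i − a_i)² = 288·(7)² = 14112.
c = 2t²/14112 = 2·321²/14112 = 14.6033.

14.603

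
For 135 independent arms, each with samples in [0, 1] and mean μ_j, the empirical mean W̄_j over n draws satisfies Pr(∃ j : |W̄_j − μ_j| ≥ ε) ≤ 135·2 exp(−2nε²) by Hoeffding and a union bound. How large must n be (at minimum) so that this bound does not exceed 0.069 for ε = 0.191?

114

Need 2·135·exp(−2nε²) ≤ 0.069, i.e. exp(−2nε²) ≤ 0.069/270.
So 2nε² ≥ ln(270/0.069) = 8.272071.
Hence n ≥ 8.272071/(2·0.191²) = 113.375.
The smallest integer n is 114.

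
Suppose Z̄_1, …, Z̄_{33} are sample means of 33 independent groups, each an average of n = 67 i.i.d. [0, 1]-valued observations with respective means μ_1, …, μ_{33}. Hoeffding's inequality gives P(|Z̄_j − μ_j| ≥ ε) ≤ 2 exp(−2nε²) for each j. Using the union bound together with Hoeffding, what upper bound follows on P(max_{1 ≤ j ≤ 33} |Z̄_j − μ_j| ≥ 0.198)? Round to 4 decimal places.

Per-experiment Hoeffding bound: 2·exp(−2·67·0.198²) = 2·exp(−5.25334) = 0.01046.
Union bound over 33 events: 33·0.01046 = 0.34518.

0.3452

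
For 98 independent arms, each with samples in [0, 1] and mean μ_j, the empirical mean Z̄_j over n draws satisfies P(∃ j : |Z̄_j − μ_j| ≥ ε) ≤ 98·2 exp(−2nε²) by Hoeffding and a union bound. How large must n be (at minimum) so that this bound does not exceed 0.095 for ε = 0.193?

Need 2·98·exp(−2nε²) ≤ 0.095, i.e. exp(−2nε²) ≤ 0.095/196.
So 2nε² ≥ ln(196/0.095) = 7.631993.
Hence n ≥ 7.631993/(2·0.193²) = 102.446.
The smallest integer n is 103.

103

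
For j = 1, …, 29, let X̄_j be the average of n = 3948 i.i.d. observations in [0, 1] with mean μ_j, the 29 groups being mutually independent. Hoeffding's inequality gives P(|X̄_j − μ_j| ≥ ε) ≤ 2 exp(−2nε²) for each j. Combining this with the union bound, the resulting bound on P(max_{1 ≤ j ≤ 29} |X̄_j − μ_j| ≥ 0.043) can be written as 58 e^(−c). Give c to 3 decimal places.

14.600

Union bound over the 29 events: P(max_{1 ≤ j ≤ 29} |X̄_j − μ_j| ≥ 0.043) ≤ 29·2·exp(−2nε²) = 58 exp(−2·3948·0.043²).
So c = 2·3948·0.043² = 14.5997.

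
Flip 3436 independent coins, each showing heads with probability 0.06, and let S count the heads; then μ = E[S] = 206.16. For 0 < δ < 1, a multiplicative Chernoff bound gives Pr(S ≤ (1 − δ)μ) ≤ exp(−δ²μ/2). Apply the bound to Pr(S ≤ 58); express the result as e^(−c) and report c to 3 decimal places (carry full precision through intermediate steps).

53.239

Write 58 = (1 − δ)μ, so δ = 1 − 58/206.16 = 0.7186651…
Then the exponent is δ²μ/2 = (μ − 58)²/(2μ) = 53.238712.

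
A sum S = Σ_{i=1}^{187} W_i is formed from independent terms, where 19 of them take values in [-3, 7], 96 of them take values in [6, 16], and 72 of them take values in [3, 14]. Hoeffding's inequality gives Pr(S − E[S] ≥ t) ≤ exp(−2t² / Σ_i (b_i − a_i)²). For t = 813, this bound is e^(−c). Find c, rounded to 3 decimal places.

Σ(b_i − a_i)² = 19·10² + 96·10² + 72·11² = 20212.
c = 2t² / 20212 = 2·813² / 20212 = 65.4036.

65.404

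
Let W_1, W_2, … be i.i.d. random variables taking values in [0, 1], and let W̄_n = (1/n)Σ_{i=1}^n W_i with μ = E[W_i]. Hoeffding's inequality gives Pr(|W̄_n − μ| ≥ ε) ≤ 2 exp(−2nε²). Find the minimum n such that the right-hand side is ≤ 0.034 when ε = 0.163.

77

Require 2·exp(−2nε²) ≤ 0.034, i.e. 2nε² ≥ ln(2/0.034) = 4.074542.
So n ≥ 4.074542 / (2·0.163²) = 76.678.
The smallest integer n is 77.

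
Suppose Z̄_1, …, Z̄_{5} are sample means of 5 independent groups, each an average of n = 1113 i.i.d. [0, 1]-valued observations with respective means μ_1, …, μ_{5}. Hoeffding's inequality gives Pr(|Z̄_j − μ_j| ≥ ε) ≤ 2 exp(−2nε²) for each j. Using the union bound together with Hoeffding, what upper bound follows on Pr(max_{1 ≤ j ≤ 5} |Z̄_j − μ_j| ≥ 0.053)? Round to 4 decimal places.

Per-experiment Hoeffding bound: 2·exp(−2·1113·0.053²) = 2·exp(−6.25283) = 0.00385.
Union bound over 5 events: 5·0.00385 = 0.01925.

0.0192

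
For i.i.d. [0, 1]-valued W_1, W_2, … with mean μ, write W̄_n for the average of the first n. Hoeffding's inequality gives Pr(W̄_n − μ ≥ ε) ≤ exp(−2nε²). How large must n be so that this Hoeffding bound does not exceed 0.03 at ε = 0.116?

131

Require exp(−2nε²) ≤ 0.03, i.e. 2nε² ≥ ln(1/0.03) = 3.506558.
So n ≥ 3.506558 / (2·0.116²) = 130.297.
The smallest integer n is 131.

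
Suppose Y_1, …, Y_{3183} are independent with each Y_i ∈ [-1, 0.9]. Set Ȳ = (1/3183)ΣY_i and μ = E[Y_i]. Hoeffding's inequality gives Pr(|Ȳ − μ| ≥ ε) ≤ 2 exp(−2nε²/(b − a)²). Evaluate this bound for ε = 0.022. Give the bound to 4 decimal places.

Exponent: 2nε²/(b − a)² = 2·3183·0.022² / 1.9² = 0.85350.
Bound = 2·exp(−0.85350) = 0.85184.

0.8518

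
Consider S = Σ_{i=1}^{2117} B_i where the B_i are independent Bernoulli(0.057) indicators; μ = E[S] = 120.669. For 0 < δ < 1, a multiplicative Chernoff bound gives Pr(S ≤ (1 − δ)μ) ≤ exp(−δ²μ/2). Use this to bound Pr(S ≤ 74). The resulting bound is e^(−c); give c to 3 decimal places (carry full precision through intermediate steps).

Write 74 = (1 − δ)μ, so δ = 1 − 74/120.669 = 0.3867522…
Then the exponent is δ²μ/2 = (μ − 74)²/(2μ) = 9.024669.

9.025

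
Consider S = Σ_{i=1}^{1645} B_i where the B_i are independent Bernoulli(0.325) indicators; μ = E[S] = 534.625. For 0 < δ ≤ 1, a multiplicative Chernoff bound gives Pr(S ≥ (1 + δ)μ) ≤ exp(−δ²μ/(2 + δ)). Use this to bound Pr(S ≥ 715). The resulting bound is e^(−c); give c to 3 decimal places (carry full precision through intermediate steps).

26.036

Write 715 = (1 + δ)μ, so δ = 715/534.625 − 1 = 0.337386…
Then the exponent is δ²μ/(2 + δ) = (715 − μ)² / (μ·(2 + δ)) = 26.035923.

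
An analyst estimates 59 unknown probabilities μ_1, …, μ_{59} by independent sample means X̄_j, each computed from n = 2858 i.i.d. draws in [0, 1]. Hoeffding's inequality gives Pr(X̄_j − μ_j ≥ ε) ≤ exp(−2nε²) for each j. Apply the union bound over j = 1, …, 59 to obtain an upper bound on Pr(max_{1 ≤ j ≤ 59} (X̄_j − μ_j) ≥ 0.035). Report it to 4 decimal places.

0.0537

Per-experiment Hoeffding bound: exp(−2·2858·0.035²) = exp(−7.00210) = 0.00090997.
Union bound over 59 events: 59·0.00090997 = 0.05369.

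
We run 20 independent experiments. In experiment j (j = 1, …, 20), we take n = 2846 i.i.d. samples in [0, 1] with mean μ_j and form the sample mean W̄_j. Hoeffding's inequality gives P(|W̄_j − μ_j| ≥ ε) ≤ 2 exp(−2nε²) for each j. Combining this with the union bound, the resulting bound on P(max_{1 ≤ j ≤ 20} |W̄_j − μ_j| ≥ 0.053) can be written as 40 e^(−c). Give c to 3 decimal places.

15.989

Union bound over the 20 events: P(max_{1 ≤ j ≤ 20} |W̄_j − μ_j| ≥ 0.053) ≤ 20·2·exp(−2nε²) = 40 exp(−2·2846·0.053²).
So c = 2·2846·0.053² = 15.9888.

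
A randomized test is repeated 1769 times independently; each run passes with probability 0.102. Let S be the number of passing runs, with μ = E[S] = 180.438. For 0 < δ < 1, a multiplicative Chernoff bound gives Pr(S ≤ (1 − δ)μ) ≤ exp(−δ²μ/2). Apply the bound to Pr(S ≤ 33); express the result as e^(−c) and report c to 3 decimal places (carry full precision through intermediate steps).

60.237

Write 33 = (1 − δ)μ, so δ = 1 − 33/180.438 = 0.8171117…
Then the exponent is δ²μ/2 = (μ − 33)²/(2μ) = 60.236657.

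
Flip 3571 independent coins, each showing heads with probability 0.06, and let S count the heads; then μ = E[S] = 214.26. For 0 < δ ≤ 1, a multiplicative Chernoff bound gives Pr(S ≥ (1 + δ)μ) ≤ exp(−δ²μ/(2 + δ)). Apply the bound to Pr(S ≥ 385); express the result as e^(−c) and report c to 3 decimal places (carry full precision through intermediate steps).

48.647

Write 385 = (1 + δ)μ, so δ = 385/214.26 − 1 = 0.7968823…
Then the exponent is δ²μ/(2 + δ) = (385 − μ)² / (μ·(2 + δ)) = 48.646911.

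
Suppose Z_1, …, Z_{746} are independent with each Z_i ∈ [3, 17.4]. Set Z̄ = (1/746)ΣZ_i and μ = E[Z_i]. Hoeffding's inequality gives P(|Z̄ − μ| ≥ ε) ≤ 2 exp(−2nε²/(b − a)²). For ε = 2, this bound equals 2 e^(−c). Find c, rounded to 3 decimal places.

28.781

c = 2nε²/(b − a)² = 2·746·2² / 14.4² = 28.7809.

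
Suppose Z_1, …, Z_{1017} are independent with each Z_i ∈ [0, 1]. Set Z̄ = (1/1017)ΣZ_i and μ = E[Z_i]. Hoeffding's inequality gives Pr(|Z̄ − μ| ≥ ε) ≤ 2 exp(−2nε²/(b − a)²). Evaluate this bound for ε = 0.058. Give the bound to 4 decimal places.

0.0021

Exponent: 2nε²/(b − a)² = 2·1017·0.058² / 1² = 6.84238.
Bound = 2·exp(−6.84238) = 0.00214.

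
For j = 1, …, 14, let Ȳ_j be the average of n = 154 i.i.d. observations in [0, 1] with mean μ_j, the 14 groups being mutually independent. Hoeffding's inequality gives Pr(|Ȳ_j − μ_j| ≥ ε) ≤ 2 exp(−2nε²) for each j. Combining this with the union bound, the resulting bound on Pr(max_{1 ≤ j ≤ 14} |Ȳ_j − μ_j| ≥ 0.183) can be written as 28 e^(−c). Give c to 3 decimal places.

10.315

Union bound over the 14 events: Pr(max_{1 ≤ j ≤ 14} |Ȳ_j − μ_j| ≥ 0.183) ≤ 14·2·exp(−2nε²) = 28 exp(−2·154·0.183²).
So c = 2·154·0.183² = 10.3146.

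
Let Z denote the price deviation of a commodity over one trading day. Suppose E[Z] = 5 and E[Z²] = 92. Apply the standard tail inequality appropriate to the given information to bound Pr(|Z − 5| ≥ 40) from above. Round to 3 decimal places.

0.042

The first two moments determine the variance, so Chebyshev's inequality is the sharpest standard bound available.
Var(Z) = E[Z²] − (E[Z])² = 92 − 25 = 67.
Chebyshev's inequality: Pr(|Z − μ| ≥ t) ≤ Var(Z)/t² = 67/1600 = 0.0419.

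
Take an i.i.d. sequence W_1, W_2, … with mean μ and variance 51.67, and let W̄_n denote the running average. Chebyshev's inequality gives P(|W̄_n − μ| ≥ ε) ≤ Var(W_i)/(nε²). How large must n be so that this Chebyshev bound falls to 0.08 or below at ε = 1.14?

497

Require 51.67/(n·1.14²) ≤ 0.08, i.e. n ≥ 51.67/(0.08·1.14²) = 496.980.
The smallest integer n is 497.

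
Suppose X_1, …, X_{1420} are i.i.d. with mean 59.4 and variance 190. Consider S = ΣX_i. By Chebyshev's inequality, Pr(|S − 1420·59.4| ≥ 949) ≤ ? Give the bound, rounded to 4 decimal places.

0.2996

Var(S) = n·Var(X_i) = 1420·190 = 269800.
Chebyshev: Pr(|S − 1420·59.4| ≥ 949) ≤ Var(S)/949² = 269800/900601 = 0.2996.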